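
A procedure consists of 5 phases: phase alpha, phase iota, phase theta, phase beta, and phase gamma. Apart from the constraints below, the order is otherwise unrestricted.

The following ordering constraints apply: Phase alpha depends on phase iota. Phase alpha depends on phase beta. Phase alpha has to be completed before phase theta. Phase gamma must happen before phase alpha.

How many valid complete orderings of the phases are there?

6

The phases with no prerequisites are phase iota, phase beta, phase gamma; any of them can be placed first.
Counting all ways to extend the partial order to a total order gives 6.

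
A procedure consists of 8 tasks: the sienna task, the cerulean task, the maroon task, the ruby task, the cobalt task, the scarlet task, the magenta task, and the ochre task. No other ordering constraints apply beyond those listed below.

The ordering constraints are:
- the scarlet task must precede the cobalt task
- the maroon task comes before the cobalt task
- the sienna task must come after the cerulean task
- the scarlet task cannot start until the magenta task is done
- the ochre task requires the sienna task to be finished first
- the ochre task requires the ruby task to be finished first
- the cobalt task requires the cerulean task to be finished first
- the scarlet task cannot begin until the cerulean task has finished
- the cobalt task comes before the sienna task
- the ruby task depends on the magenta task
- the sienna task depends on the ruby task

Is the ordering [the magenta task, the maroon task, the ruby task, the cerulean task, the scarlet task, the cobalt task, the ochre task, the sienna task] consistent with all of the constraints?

No

The sequence places the ochre task ahead of the sienna task.
But one of the constraints requires the sienna task before the ochre task, so this ordering violates it.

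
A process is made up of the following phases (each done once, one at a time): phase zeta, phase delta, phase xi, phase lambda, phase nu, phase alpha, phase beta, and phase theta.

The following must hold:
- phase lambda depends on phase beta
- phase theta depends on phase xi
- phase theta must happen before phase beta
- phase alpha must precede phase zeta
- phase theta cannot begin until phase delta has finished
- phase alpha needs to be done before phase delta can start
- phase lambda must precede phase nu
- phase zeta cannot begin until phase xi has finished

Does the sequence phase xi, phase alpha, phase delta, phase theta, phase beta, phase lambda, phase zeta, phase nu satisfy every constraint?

Yes

Checking each listed constraint against this order: for instance, phase xi is in position 1 and phase zeta in position 7, so that constraint holds — and the remaining constraints check out the same way.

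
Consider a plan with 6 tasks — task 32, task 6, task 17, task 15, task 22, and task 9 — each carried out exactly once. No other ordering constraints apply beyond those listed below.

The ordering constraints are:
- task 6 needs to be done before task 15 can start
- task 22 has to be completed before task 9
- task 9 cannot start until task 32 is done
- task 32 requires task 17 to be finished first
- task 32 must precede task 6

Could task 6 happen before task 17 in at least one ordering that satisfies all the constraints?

Following task 17 → task 32 → task 6, task 17 must precede task 6 in every valid ordering.
Hence task 6 can never be scheduled before task 17.

No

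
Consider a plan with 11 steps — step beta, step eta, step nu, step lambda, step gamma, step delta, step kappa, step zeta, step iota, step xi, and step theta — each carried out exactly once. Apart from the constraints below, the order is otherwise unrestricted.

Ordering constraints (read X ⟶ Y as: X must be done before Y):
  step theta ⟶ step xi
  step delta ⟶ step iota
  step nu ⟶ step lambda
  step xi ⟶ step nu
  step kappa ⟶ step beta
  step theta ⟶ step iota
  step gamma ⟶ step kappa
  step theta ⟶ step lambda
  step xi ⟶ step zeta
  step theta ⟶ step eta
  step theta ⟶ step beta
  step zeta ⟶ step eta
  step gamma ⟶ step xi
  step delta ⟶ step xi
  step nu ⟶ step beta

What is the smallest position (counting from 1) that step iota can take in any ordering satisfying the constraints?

3

Every step that must precede step iota has to come before it. Tracing all chains that end at step iota, those steps are: step delta, step theta — 2 in total.
So at minimum 2 steps come before step iota, putting step iota no earlier than position 3. That position is achievable by scheduling exactly those predecessors first.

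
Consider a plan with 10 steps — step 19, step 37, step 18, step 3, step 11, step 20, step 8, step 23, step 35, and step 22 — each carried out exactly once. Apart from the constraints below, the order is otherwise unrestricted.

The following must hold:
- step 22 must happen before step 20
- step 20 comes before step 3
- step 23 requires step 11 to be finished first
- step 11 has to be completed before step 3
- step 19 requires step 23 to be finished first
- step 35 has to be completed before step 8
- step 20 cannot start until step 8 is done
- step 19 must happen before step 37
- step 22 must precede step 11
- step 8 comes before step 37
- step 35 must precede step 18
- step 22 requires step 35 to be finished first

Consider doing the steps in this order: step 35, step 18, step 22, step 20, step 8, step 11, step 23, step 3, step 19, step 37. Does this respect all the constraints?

In the proposed order, step 20 appears before step 8.
Since step 8 is required before step 20, the ordering is invalid.

No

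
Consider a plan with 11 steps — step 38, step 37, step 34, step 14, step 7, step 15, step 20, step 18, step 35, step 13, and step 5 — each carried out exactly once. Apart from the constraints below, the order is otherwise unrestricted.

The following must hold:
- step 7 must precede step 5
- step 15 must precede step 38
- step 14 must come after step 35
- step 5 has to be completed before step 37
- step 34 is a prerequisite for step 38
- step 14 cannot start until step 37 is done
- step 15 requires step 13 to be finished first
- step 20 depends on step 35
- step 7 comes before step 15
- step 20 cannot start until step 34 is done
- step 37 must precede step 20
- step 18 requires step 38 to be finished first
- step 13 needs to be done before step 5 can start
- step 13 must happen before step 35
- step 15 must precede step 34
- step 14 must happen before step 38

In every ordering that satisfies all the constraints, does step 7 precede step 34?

Yes

Chaining the stated constraints: step 7 → step 15 → step 34.
So step 7 must precede step 34 in any valid ordering.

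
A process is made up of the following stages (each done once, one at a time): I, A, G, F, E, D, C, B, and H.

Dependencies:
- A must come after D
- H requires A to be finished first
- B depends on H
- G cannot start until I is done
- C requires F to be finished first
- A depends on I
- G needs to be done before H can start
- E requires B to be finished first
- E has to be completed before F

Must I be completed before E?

Yes

Tracing the constraints gives a chain: I → A → H → B → E.
So I must precede E in any valid ordering.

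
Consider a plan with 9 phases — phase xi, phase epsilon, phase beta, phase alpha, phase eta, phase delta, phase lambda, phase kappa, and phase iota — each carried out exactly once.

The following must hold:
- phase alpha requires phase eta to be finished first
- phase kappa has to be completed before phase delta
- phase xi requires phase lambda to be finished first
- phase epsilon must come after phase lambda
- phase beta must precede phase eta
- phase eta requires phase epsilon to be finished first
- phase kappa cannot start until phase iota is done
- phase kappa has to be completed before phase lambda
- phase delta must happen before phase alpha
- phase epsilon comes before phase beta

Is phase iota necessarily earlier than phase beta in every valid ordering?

Tracing the constraints gives a chain: phase iota → phase kappa → phase lambda → phase epsilon → phase beta.
Hence phase iota necessarily comes before phase beta.

Yes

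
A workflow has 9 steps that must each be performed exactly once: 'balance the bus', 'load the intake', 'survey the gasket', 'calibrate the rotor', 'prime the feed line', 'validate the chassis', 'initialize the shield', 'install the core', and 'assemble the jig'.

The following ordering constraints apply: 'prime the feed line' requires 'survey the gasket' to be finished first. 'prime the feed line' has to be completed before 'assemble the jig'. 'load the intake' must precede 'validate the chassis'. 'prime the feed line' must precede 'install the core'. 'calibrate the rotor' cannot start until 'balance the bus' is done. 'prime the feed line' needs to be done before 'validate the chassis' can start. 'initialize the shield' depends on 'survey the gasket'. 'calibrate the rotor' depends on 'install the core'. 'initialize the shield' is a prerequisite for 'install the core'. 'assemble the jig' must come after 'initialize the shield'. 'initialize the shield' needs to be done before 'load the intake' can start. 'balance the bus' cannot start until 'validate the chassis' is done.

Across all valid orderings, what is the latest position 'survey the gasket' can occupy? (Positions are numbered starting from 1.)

The steps that are forced after 'survey the gasket', directly or by a chain of constraints, are 'balance the bus', 'load the intake', 'calibrate the rotor', 'prime the feed line', 'validate the chassis', 'initialize the shield', 'install the core', 'assemble the jig'. That's 8 steps.
So at least 8 steps follow 'survey the gasket', putting 'survey the gasket' no later than position 1. That position is achievable by scheduling everything else first.

1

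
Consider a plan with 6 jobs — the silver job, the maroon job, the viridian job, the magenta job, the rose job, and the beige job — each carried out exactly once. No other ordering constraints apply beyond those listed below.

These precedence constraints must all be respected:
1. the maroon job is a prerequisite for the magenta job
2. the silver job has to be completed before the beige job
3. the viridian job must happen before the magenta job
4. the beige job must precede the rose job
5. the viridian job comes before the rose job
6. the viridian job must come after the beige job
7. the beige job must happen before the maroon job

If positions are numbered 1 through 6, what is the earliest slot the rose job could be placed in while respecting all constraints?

4

Working backwards through the constraints from the rose job, its full set of required predecessors is the silver job, the viridian job, the beige job — 3 of them.
So at minimum 3 jobs come before the rose job, putting the rose job no earlier than position 4. That position is achievable by scheduling exactly those predecessors first.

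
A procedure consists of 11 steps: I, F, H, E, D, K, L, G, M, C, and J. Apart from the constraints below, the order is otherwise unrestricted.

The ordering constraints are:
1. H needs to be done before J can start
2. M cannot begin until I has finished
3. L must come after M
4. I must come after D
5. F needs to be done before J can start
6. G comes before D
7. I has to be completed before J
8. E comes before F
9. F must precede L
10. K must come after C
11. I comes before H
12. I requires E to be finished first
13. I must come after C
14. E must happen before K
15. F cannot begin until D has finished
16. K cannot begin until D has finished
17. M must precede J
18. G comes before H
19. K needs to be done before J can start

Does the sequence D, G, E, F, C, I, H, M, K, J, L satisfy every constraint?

No

In the proposed order, D appears before G.
Since G is required before D, the ordering is invalid.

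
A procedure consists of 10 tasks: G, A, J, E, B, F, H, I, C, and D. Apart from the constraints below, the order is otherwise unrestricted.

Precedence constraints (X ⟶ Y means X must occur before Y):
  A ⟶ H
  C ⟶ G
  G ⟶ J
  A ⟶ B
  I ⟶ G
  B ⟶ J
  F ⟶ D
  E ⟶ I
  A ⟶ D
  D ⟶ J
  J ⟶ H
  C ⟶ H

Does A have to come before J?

Chaining the stated constraints: A → D → J.
So A must precede J in any valid ordering.

Yes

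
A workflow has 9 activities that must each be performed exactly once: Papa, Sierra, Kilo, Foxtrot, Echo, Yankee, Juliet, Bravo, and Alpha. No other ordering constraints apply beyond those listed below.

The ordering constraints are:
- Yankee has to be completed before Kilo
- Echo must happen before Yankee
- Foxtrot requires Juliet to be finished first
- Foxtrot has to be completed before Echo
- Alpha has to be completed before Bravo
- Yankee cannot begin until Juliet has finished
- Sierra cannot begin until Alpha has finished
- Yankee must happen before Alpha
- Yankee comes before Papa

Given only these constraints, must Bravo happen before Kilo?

No chain of constraints connects Bravo to Kilo in either direction.
A valid ordering placing Kilo before Bravo exists, so the answer is no.

No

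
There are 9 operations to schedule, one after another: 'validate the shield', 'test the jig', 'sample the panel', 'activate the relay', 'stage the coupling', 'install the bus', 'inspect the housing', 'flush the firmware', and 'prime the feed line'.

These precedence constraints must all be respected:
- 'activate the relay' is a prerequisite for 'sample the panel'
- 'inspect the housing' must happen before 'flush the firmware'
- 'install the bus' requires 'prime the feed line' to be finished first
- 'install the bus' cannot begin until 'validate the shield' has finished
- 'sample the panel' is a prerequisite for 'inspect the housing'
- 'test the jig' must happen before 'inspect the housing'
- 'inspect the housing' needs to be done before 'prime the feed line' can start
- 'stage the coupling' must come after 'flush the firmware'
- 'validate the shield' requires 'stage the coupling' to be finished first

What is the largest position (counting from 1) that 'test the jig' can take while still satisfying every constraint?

The operations that are forced after 'test the jig', directly or by a chain of constraints, are 'validate the shield', 'stage the coupling', 'install the bus', 'inspect the housing', 'flush the firmware', 'prime the feed line'. That's 6 operations.
With 6 mandatory successors out of 9 operations total, the latest slot for 'test the jig' is 9−6 = 3, and it's reachable by doing all non-successors before 'test the jig'.

3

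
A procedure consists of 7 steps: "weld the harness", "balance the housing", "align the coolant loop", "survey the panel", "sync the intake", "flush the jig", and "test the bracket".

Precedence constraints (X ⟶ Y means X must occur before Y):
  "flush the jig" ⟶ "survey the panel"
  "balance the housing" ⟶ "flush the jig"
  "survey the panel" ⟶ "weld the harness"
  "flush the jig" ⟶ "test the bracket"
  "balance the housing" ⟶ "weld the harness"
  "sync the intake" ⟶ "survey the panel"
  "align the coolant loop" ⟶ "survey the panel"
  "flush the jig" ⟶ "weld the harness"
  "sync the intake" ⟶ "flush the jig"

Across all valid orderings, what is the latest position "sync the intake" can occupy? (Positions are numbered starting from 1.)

Following every chain forward from "sync the intake", the steps that must come later are "weld the harness", "survey the panel", "flush the jig", "test the bracket" — 4 of them.
So at least 4 steps follow "sync the intake", putting "sync the intake" no later than position 3. That position is achievable by scheduling everything else first.

3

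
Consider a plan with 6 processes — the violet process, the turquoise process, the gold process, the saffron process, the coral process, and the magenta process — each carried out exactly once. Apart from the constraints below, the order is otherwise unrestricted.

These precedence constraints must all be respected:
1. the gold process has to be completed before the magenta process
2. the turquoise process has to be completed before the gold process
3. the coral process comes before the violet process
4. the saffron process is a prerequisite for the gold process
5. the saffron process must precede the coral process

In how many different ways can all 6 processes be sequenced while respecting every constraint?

The processes with no prerequisites are the turquoise process, the saffron process; any of them can be placed first.
Counting all ways to extend the partial order to a total order gives 16.

16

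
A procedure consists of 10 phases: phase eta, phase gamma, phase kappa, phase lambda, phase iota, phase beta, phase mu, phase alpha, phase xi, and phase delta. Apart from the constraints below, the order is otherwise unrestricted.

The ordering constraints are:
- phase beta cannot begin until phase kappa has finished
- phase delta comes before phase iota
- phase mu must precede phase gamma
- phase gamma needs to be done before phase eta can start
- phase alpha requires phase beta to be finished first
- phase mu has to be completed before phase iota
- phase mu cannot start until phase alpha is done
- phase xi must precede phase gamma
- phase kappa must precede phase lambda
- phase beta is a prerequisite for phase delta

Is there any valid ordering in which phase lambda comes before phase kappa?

The constraints give a chain phase kappa → phase lambda, which forces phase kappa before phase lambda.
Hence phase lambda can never be scheduled before phase kappa.

No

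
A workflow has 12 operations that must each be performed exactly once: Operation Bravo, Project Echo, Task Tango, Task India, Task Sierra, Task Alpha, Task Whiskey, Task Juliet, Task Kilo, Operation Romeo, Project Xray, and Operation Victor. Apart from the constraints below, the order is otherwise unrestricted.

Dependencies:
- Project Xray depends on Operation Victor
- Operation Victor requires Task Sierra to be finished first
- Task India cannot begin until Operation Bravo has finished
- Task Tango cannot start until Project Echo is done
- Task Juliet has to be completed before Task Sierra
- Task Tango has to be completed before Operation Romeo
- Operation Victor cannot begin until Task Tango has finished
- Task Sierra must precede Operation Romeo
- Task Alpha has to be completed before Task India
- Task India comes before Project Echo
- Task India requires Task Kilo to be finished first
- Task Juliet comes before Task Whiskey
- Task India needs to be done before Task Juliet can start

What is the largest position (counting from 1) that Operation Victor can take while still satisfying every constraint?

11

Following the constraints forward from Operation Victor, its only required successor is Project Xray.
So at least 1 operation follows Operation Victor, putting Operation Victor no later than position 11. That position is achievable by scheduling everything else first.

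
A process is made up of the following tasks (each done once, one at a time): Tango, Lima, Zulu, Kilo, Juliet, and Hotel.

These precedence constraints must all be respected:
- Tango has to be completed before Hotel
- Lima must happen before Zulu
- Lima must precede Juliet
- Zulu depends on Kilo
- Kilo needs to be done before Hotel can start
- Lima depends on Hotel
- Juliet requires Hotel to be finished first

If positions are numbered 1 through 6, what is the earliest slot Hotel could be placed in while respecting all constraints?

3

The tasks that are forced before Hotel, directly or transitively, are Tango, Kilo. That's 2 tasks.
So at minimum 2 tasks come before Hotel, putting Hotel no earlier than position 3. That position is achievable by scheduling exactly those predecessors first.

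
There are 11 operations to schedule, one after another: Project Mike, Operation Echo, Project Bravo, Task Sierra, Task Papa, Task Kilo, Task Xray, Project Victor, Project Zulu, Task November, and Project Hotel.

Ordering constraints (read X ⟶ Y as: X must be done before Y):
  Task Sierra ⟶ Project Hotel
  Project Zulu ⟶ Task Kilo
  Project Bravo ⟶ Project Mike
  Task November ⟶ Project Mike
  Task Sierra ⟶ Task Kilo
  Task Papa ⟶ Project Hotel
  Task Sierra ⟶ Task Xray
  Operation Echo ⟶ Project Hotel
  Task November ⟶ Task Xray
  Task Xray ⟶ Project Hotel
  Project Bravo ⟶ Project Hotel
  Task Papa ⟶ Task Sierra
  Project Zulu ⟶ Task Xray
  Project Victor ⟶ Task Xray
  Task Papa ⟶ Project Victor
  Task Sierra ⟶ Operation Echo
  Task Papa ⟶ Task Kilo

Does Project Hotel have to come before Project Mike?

No

No chain of constraints connects Project Hotel to Project Mike in either direction.
A valid ordering placing Project Mike before Project Hotel exists, so the answer is no.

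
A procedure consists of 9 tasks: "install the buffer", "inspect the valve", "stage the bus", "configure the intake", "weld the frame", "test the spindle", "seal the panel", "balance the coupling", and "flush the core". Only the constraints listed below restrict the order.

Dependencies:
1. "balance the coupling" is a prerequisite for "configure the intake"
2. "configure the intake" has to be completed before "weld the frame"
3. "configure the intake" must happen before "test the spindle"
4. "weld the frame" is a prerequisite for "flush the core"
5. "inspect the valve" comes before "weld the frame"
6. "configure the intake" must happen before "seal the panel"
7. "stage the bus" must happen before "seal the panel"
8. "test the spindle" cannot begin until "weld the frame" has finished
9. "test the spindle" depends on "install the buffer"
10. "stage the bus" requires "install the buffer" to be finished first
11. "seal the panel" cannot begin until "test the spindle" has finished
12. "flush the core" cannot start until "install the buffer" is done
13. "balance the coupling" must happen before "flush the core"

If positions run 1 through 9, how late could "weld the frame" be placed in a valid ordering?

The tasks that are forced after "weld the frame", directly or by a chain of constraints, are "test the spindle", "seal the panel", "flush the core". That's 3 tasks.
With 3 mandatory successors out of 9 tasks total, the latest slot for "weld the frame" is 9−3 = 6, and it's reachable by doing all non-successors before "weld the frame".

6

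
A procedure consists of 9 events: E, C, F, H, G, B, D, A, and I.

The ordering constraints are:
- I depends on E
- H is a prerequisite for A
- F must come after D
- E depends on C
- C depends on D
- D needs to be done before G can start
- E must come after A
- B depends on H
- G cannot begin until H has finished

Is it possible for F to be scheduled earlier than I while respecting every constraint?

Yes

Nothing in the constraints forces I before F — there is no chain from I to F.
So a valid ordering placing F earlier than I exists.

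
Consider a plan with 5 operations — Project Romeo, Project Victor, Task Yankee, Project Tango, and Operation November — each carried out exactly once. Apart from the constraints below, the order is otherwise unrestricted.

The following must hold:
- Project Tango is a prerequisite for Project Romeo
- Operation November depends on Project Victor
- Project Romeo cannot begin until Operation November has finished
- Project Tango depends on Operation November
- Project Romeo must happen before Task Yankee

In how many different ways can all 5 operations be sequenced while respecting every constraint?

Project Victor is the only operation with nothing required before it, so every ordering starts there.
Continuing from there, at each step only one operation has all its prerequisites placed, so the ordering is fully determined — there is exactly 1.

1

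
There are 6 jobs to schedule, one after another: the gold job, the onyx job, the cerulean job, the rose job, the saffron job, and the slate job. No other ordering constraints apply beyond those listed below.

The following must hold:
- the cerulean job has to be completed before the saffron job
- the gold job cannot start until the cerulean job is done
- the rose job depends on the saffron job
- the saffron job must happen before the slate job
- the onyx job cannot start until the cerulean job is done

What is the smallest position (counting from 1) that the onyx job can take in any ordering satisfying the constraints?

2

The only job forced before the onyx job (directly or transitively) is the cerulean job.
With 1 mandatory predecessor, the earliest the onyx job can sit is position 1+1 = 2, and placing just that one first achieves it.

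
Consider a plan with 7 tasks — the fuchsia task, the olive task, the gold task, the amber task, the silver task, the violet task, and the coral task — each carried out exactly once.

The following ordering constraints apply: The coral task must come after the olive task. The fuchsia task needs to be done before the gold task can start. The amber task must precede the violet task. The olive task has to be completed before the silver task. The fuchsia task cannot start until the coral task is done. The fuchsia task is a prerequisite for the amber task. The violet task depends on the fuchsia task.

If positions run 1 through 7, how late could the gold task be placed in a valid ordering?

7

The gold task has no required successors, so nothing stops it from going last (position 7).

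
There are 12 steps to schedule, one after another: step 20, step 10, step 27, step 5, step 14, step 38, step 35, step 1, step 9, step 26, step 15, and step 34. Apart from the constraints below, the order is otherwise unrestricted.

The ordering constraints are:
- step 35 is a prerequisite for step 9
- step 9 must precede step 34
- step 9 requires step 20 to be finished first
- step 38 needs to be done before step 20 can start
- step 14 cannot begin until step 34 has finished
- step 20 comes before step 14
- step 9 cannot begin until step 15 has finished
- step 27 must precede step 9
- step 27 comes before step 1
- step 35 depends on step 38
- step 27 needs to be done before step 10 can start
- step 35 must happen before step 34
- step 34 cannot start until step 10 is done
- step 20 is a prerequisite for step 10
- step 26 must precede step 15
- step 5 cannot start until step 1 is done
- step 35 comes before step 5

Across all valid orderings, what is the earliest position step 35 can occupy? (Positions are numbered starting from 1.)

Working backwards through the constraints from step 35, its only required predecessor is step 38.
With 1 mandatory predecessor, the earliest step 35 can sit is position 1+1 = 2, and placing just that one first achieves it.

2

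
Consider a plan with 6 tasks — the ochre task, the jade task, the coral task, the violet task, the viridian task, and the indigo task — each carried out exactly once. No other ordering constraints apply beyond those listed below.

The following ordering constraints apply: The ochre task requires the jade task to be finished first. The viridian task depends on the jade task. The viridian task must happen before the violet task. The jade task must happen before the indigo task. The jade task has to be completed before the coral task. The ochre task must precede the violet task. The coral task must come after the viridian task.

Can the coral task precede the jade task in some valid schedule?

No

The constraints give a chain the jade task → the coral task, which forces the jade task before the coral task.
So no valid ordering can have the coral task before the jade task.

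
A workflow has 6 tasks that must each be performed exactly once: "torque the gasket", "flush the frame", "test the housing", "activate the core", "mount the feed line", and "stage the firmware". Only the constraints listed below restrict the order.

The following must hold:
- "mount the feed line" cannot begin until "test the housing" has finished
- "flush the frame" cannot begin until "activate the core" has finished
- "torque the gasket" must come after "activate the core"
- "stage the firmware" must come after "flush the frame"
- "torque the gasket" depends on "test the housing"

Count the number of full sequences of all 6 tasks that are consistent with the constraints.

The tasks with no prerequisites are "test the housing", "activate the core"; any of them can be placed first.
Enumerating by repeatedly choosing an available task (one whose prerequisites are all placed) gives 35 distinct complete orderings.

35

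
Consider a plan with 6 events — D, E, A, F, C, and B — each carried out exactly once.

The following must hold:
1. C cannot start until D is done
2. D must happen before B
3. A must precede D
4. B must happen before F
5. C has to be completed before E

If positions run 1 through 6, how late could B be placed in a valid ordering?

5

Following the constraints forward from B, its only required successor is F.
With 1 mandatory successor out of 6 events total, the latest slot for B is 6−1 = 5, and it's reachable by doing all non-successors before B.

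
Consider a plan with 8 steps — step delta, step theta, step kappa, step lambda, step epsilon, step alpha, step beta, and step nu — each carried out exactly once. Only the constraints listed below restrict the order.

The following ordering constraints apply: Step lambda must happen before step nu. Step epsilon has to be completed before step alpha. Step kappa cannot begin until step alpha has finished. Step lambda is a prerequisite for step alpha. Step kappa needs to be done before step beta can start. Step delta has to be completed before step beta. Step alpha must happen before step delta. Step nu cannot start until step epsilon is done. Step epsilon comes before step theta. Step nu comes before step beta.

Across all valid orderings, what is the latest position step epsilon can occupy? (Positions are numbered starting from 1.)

Following every chain forward from step epsilon, the steps that must come later are step delta, step theta, step kappa, step alpha, step beta, step nu — 6 of them.
With 6 mandatory successors out of 8 steps total, the latest slot for step epsilon is 8−6 = 2, and it's reachable by doing all non-successors before step epsilon.

2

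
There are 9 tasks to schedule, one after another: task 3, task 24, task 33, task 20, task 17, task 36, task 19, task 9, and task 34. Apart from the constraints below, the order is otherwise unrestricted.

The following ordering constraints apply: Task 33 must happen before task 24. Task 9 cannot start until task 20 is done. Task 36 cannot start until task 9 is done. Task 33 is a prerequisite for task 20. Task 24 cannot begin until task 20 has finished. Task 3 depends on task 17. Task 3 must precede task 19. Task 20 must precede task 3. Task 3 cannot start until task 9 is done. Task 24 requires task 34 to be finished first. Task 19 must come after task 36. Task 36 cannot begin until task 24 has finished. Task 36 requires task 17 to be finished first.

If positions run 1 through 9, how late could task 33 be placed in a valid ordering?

3

Every task that must follow task 33 has to come after it. Tracing all chains starting from task 33, those tasks are: task 3, task 24, task 20, task 36, task 19, task 9 — 6 in total.
With 6 mandatory successors out of 9 tasks total, the latest slot for task 33 is 9−6 = 3, and it's reachable by doing all non-successors before task 33.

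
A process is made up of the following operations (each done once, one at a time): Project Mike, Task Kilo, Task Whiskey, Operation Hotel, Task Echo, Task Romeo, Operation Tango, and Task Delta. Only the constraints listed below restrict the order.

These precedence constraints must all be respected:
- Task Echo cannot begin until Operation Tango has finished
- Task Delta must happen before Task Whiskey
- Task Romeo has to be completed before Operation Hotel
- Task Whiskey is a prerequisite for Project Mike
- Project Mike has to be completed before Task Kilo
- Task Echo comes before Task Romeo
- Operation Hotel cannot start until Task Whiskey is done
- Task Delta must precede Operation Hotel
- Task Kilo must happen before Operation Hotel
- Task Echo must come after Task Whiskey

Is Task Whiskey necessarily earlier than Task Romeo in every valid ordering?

Yes

Tracing the constraints gives a chain: Task Whiskey → Task Echo → Task Romeo.
So Task Whiskey must precede Task Romeo in any valid ordering.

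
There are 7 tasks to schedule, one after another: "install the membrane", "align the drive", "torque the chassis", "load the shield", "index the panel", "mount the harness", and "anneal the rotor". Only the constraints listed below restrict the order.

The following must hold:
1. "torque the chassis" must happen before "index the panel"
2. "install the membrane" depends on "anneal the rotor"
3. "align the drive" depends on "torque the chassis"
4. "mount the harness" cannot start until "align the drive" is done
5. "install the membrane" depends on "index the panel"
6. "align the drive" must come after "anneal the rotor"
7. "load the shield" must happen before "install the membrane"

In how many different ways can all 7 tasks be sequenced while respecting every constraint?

79

The tasks with no prerequisites are "torque the chassis", "load the shield", "anneal the rotor"; any of them can be placed first.
Counting all ways to extend the partial order to a total order gives 79.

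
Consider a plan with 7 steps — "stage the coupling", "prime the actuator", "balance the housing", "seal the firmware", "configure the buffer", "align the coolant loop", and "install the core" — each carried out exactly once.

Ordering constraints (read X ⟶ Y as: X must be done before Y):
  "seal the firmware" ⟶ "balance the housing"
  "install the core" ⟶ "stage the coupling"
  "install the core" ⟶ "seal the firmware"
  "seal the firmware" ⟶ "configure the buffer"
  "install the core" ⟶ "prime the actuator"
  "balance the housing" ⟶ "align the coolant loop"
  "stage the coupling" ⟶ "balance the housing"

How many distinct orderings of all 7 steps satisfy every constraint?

42

"install the core" is the only step with nothing required before it, so every ordering starts there.
Counting all ways to extend the partial order to a total order gives 42.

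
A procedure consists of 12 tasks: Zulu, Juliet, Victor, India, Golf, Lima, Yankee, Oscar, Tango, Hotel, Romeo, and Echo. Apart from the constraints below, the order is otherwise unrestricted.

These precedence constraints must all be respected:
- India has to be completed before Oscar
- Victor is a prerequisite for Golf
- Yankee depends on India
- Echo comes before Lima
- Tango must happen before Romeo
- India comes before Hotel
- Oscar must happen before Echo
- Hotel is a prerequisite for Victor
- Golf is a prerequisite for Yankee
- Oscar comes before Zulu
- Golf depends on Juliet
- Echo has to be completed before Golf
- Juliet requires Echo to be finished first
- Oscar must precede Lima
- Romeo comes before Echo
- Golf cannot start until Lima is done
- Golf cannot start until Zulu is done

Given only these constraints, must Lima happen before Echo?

In fact the dependencies run the other way: Echo → Lima.
So Lima never precedes Echo.

No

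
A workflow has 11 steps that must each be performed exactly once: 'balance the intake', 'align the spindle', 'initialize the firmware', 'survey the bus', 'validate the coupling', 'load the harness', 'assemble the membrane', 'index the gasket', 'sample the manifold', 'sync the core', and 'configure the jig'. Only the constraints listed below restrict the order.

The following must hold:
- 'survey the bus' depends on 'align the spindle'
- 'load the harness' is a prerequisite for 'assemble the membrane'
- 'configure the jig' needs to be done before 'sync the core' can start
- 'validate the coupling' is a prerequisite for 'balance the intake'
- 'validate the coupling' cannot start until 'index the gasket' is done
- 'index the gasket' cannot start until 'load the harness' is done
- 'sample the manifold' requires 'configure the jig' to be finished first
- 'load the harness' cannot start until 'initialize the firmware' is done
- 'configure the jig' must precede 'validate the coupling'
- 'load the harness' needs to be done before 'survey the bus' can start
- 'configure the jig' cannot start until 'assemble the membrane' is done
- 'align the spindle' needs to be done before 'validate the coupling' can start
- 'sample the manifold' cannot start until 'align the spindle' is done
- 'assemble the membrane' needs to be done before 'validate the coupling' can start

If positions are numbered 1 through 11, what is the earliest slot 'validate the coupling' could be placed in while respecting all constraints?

7

Every step that must precede 'validate the coupling' has to come before it. Tracing all chains that end at 'validate the coupling', those steps are: 'align the spindle', 'initialize the firmware', 'load the harness', 'assemble the membrane', 'index the gasket', 'configure the jig' — 6 in total.
With 6 mandatory predecessors, the earliest 'validate the coupling' can sit is position 6+1 = 7, and placing just those 6 first achieves it.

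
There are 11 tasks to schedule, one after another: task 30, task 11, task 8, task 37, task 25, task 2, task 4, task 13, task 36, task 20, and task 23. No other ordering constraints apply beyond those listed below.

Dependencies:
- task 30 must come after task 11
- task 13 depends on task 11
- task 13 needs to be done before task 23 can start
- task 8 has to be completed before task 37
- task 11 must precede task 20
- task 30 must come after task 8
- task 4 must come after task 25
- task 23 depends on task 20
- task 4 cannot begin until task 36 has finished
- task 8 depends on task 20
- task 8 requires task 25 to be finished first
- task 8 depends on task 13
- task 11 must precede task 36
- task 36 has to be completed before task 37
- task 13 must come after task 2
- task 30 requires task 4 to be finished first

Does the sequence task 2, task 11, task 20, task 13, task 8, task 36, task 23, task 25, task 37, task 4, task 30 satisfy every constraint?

The sequence places task 8 ahead of task 25.
But one of the constraints requires task 25 before task 8, so this ordering violates it.

No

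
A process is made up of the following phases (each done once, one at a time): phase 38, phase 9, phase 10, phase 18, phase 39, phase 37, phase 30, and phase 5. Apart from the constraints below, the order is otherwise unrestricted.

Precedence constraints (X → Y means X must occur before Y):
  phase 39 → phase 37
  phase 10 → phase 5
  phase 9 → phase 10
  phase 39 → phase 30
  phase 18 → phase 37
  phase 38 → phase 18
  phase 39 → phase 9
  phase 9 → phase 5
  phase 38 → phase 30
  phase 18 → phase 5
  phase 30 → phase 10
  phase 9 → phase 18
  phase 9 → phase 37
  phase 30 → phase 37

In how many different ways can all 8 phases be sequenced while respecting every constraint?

34

2 phases have no prerequisites (phase 38, phase 39), so any of them could come first.
Enumerating by repeatedly choosing an available phase (one whose prerequisites are all placed) gives 34 distinct complete orderings.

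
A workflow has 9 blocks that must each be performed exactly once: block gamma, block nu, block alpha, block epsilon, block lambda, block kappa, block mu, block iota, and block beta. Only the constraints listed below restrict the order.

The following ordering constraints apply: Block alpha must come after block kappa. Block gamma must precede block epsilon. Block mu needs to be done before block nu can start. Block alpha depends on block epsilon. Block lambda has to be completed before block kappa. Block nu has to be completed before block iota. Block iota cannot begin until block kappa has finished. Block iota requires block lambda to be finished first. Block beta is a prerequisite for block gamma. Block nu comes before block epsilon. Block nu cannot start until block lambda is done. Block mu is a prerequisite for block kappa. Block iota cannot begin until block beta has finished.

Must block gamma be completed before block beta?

No

The constraints actually force block beta before block gamma (via block beta → block gamma), not the other way around.
So block gamma never precedes block beta.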